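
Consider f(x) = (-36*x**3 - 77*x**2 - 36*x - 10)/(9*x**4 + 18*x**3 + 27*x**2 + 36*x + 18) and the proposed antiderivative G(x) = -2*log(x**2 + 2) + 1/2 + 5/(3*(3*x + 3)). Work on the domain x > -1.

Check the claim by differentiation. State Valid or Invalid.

Valid: G'(x) = f(x).

d/dx[G] = (-36*x**3 - 77*x**2 - 36*x - 10)/(9*x**4 + 18*x**3 + 27*x**2 + 36*x + 18)
This equals f(x) exactly, so the claim holds.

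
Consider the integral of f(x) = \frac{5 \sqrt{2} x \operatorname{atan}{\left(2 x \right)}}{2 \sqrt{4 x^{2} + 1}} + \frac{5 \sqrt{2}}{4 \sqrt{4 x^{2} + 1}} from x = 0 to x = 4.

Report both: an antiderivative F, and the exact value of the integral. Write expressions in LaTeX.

f has the shape u'v + uv' for u = \frac{5 \sqrt{2 x^{2} + \frac{1}{2}}}{4} and v = \operatorname{atan}{\left(2 x \right)} — it is the derivative of the product u*v.
F(x) = \frac{5 \sqrt{2} \sqrt{4 x^{2} + 1} \operatorname{atan}{\left(2 x \right)}}{8} is an antiderivative of f.
Check: d/dx[\frac{5 \sqrt{2} \sqrt{4 x^{2} + 1} \operatorname{atan}{\left(2 x \right)}}{8}] = \frac{10 \sqrt{2} x \operatorname{atan}{\left(2 x \right)} + 5 \sqrt{2}}{4 \sqrt{4 x^{2} + 1}}, which equals f(x).
F(4) = \frac{5 \sqrt{130} \operatorname{atan}{\left(8 \right)}}{8}; F(0) = 0.
Integral = F(4) - F(0) = \frac{5 \sqrt{130} \operatorname{atan}{\left(8 \right)}}{8}.

Antiderivative: F(x) = \frac{5 \sqrt{2} \sqrt{4 x^{2} + 1} \operatorname{atan}{\left(2 x \right)}}{8}; value = \frac{5 \sqrt{130} \operatorname{atan}{\left(8 \right)}}{8}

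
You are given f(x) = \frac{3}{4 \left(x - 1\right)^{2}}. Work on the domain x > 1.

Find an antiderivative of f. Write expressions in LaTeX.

For F(x) to be correct the identity F'(x) - f(x) = 0 must hold.
Check: d/dx[- \frac{3}{2 \left(2 x - 2\right)}] = \frac{3}{4 x^{2} - 8 x + 4}, which equals f(x).

An antiderivative is F(x) = - \frac{3}{2 \left(2 x - 2\right)}.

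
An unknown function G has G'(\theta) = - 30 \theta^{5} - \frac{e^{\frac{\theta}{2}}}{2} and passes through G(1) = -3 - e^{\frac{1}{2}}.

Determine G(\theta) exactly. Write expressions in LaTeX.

Integrate term by term and add the pieces.
A general antiderivative is - 5 \theta^{6} - e^{\frac{\theta}{2}} + C.
The condition gives C = -3 - e^{\frac{1}{2}} - (-5 - e^{\frac{1}{2}}) = 2.
So G(\theta) = - 5 \theta^{6} - e^{\frac{\theta}{2}} + 2.
Check: d/d\theta[- 5 \theta^{6} - e^{\frac{\theta}{2}} + 2] = - 30 \theta^{5} - \frac{e^{\frac{\theta}{2}}}{2} = G'(\theta).

G(\theta) = - 5 \theta^{6} - e^{\frac{\theta}{2}} + 2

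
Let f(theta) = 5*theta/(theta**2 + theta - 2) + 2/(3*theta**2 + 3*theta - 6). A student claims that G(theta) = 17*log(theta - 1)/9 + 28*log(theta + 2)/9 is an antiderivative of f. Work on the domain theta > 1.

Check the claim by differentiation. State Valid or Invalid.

d/dtheta[G] = (15*theta + 2)/(3*theta**2 + 3*theta - 6)
This equals f(theta) exactly, so the claim holds.

Valid. The derivative of G reproduces f.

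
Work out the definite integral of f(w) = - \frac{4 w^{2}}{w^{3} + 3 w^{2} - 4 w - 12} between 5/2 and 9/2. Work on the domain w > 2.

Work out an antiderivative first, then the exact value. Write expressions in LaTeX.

The denominator factors as \left(w - 2\right) \left(w + 2\right) \left(w + 3\right); partial fractions split f into directly integrable pieces: - \frac{36}{5 \left(w + 3\right)} + \frac{4}{w + 2} - \frac{4}{5 \left(w - 2\right)}.
F(w) = \frac{4 \left(- \log{\left(w - 2 \right)} + 5 \log{\left(w + 2 \right)} - 9 \log{\left(w + 3 \right)}\right)}{5} is an antiderivative of f.
Check: d/dw[\frac{4 \left(- \log{\left(w - 2 \right)} + 5 \log{\left(w + 2 \right)} - 9 \log{\left(w + 3 \right)}\right)}{5}] = - \frac{4 w^{2}}{w^{3} + 3 w^{2} - 4 w - 12} = f(w).
F(9/2) = - \frac{36 \log{\left(\frac{15}{2} \right)}}{5} - \frac{4 \log{\left(\frac{5}{2} \right)}}{5} + 4 \log{\left(\frac{13}{2} \right)}; F(5/2) = - \frac{36 \log{\left(\frac{11}{2} \right)}}{5} + \frac{4 \log{\left(2 \right)}}{5} + 4 \log{\left(\frac{9}{2} \right)}.
Integral = F(9/2) - F(5/2) = - \frac{36 \log{\left(\frac{15}{2} \right)}}{5} - 4 \log{\left(\frac{9}{2} \right)} - \frac{4 \log{\left(\frac{5}{2} \right)}}{5} - \frac{4 \log{\left(2 \right)}}{5} + 4 \log{\left(\frac{13}{2} \right)} + \frac{36 \log{\left(\frac{11}{2} \right)}}{5}.

Antiderivative: F(w) = \frac{4 \left(- \log{\left(w - 2 \right)} + 5 \log{\left(w + 2 \right)} - 9 \log{\left(w + 3 \right)}\right)}{5}; value = - \frac{36 \log{\left(\frac{15}{2} \right)}}{5} - 4 \log{\left(\frac{9}{2} \right)} - \frac{4 \log{\left(\frac{5}{2} \right)}}{5} - \frac{4 \log{\left(2 \right)}}{5} + 4 \log{\left(\frac{13}{2} \right)} + \frac{36 \log{\left(\frac{11}{2} \right)}}{5}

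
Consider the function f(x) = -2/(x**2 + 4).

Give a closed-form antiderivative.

For F(x) to be correct the identity F'(x) - f(x) = 0 must hold.
Check: d/dx[-atan(x/2)] = -2/(x**2 + 4) = f(x).

An antiderivative is F(x) = -atan(x/2).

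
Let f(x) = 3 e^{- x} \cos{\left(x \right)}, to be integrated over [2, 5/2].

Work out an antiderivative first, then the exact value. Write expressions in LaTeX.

Antiderivative: F(x) = \frac{3 e^{- x} \sin{\left(x \right)}}{2} - \frac{3 e^{- x} \cos{\left(x \right)}}{2}; value = - \frac{3 \sin{\left(2 \right)}}{2 e^{2}} + \frac{3 \cos{\left(2 \right)}}{2 e^{2}} + \frac{3 \sin{\left(\frac{5}{2} \right)}}{2 e^{\frac{5}{2}}} - \frac{3 \cos{\left(\frac{5}{2} \right)}}{2 e^{\frac{5}{2}}}

An antiderivative F(x) passes only if d/dx[F] lands on f(x) exactly.
F(x) = \frac{3 e^{- x} \sin{\left(x \right)}}{2} - \frac{3 e^{- x} \cos{\left(x \right)}}{2} is an antiderivative of f.
Check: d/dx[\frac{3 e^{- x} \sin{\left(x \right)}}{2} - \frac{3 e^{- x} \cos{\left(x \right)}}{2}] = 3 e^{- x} \cos{\left(x \right)} = f(x).
F(5/2) = \frac{3 \sin{\left(\frac{5}{2} \right)}}{2 e^{\frac{5}{2}}} - \frac{3 \cos{\left(\frac{5}{2} \right)}}{2 e^{\frac{5}{2}}}; F(2) = - \frac{3 \cos{\left(2 \right)}}{2 e^{2}} + \frac{3 \sin{\left(2 \right)}}{2 e^{2}}.
Integral = F(5/2) - F(2) = - \frac{3 \sin{\left(2 \right)}}{2 e^{2}} + \frac{3 \cos{\left(2 \right)}}{2 e^{2}} + \frac{3 \sin{\left(\frac{5}{2} \right)}}{2 e^{\frac{5}{2}}} - \frac{3 \cos{\left(\frac{5}{2} \right)}}{2 e^{\frac{5}{2}}}.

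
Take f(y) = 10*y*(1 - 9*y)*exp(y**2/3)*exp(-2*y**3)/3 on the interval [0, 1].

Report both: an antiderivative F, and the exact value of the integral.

f matches the chain-rule pattern g'(h)*h' with inner function h(y) = -2*y**3 + y**2/3; substituting u = h(y) collapses the integral.
F(y) = 5*exp(y**2/3)*exp(-2*y**3) is an antiderivative of f.
Check: d/dy[5*exp(y**2/3)*exp(-2*y**3)] = (-90*y**2*exp(y**2/3) + 10*y*exp(y**2/3))*exp(-2*y**3)/3, which equals f(y).
F(1) = 5*exp(-5/3); F(0) = 5.
Integral = F(1) - F(0) = -5 + 5*exp(-5/3).

Antiderivative: F(y) = 5*exp(y**2/3)*exp(-2*y**3); value = -5 + 5*exp(-5/3)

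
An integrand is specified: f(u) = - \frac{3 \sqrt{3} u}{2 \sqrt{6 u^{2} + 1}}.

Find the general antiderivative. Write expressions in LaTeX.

The substitution w = 2 u^{2} + \frac{1}{3} works: f is exactly (dF/dw)*(dw/du) for that inner function.
Check: d/du[- \frac{3 \sqrt{2 u^{2} + \frac{1}{3}}}{4}] = - \frac{3 \sqrt{3} u}{2 \sqrt{6 u^{2} + 1}} = f(u).

F(u) = - \frac{3 \sqrt{2 u^{2} + \frac{1}{3}}}{4} + C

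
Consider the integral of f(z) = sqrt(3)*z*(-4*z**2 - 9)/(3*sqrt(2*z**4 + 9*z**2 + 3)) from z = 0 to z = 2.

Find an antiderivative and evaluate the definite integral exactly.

Antiderivative: F(z) = -sqrt(2*z**4/3 + 3*z**2 + 1); value = 1 - sqrt(213)/3

The substitution u = 2*z**4/3 + 3*z**2 + 1 works: f is exactly (dF/du)*(du/dz) for that inner function.
F(z) = -sqrt(2*z**4/3 + 3*z**2 + 1) is an antiderivative of f.
Check: d/dz[-sqrt(2*z**4/3 + 3*z**2 + 1)] = (-4*sqrt(3)*z**3 - 9*sqrt(3)*z)/(3*sqrt(2*z**4 + 9*z**2 + 3)), which equals f(z).
F(2) = -sqrt(213)/3; F(0) = -1.
Integral = F(2) - F(0) = 1 - sqrt(213)/3.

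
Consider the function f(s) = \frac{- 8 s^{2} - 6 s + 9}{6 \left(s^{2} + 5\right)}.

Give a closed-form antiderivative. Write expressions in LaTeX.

An antiderivative is F(s) = \frac{- 40 s - 15 \log{\left(s^{2} + 5 \right)} + 49 \sqrt{5} \operatorname{atan}{\left(\frac{\sqrt{5} s}{5} \right)}}{30}.

A candidate is checked by its d/ds: the result must match f(s).
Check: d/ds[\frac{- 40 s - 15 \log{\left(s^{2} + 5 \right)} + 49 \sqrt{5} \operatorname{atan}{\left(\frac{\sqrt{5} s}{5} \right)}}{30}] = \frac{- 8 s^{2} - 6 s + 9}{6 s^{2} + 30}, which equals f(s).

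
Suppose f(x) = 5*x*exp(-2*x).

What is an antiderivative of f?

An antiderivative is F(x) = -5*(2*x + 1)*exp(-2*x)/4.

f has the shape u'v + uv' for u = -5*x/2 - 5/4 and v = exp(-2*x) — it is the derivative of the product u*v.
Check: d/dx[-5*(2*x + 1)*exp(-2*x)/4] = 5*x*exp(-2*x) = f(x).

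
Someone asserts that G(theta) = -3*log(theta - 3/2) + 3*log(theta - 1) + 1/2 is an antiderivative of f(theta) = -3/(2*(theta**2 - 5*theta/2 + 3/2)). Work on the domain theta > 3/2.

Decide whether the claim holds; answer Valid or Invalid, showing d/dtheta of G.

Valid - the claim checks out under differentiation.

d/dtheta[G] = -3/(2*theta**2 - 5*theta + 3)
This equals f(theta) exactly, so the claim holds.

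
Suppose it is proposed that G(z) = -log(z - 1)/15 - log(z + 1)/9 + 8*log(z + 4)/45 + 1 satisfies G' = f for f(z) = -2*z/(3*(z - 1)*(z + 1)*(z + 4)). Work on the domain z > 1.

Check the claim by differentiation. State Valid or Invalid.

d/dz[G] = -2*z/(3*z**3 + 12*z**2 - 3*z - 12)
This equals f(z) exactly, so the claim holds.

Valid - the claim checks out under differentiation.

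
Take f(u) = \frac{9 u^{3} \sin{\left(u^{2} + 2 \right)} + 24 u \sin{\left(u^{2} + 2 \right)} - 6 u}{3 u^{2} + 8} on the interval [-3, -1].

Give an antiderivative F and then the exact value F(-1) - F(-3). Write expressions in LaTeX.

Antiderivative: F(u) = - \frac{2 \log{\left(\frac{u^{2}}{2} + \frac{4}{3} \right)} + 3 \cos{\left(u^{2} + 2 \right)}}{2}; value = - \log{\left(\frac{11}{6} \right)} + \frac{3 \cos{\left(11 \right)}}{2} - \frac{3 \cos{\left(3 \right)}}{2} + \log{\left(\frac{35}{6} \right)}

Any candidate F(u) must reproduce f(u) exactly when differentiated.
F(u) = - \frac{2 \log{\left(\frac{u^{2}}{2} + \frac{4}{3} \right)} + 3 \cos{\left(u^{2} + 2 \right)}}{2} is an antiderivative of f.
Check: d/du[- \frac{2 \log{\left(\frac{u^{2}}{2} + \frac{4}{3} \right)} + 3 \cos{\left(u^{2} + 2 \right)}}{2}] = \frac{9 u^{3} \sin{\left(u^{2} + 2 \right)} + 24 u \sin{\left(u^{2} + 2 \right)} - 6 u}{3 u^{2} + 8} = f(u).
F(-1) = - \log{\left(\frac{11}{6} \right)} - \frac{3 \cos{\left(3 \right)}}{2}; F(-3) = - \log{\left(\frac{35}{6} \right)} - \frac{3 \cos{\left(11 \right)}}{2}.
Integral = F(-1) - F(-3) = - \log{\left(\frac{11}{6} \right)} + \frac{3 \cos{\left(11 \right)}}{2} - \frac{3 \cos{\left(3 \right)}}{2} + \log{\left(\frac{35}{6} \right)}.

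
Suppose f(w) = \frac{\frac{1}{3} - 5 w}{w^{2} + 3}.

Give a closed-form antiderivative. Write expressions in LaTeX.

Differentiate the proposed F(w) back; it has to land on f(w) exactly.
Check: d/dw[- \frac{5 \log{\left(w^{2} + 3 \right)}}{2} + \frac{\sqrt{3} \operatorname{atan}{\left(\frac{\sqrt{3} w}{3} \right)}}{9}] = \frac{1 - 15 w}{3 w^{2} + 9}, which equals f(w).

An antiderivative is F(w) = - \frac{5 \log{\left(w^{2} + 3 \right)}}{2} + \frac{\sqrt{3} \operatorname{atan}{\left(\frac{\sqrt{3} w}{3} \right)}}{9}.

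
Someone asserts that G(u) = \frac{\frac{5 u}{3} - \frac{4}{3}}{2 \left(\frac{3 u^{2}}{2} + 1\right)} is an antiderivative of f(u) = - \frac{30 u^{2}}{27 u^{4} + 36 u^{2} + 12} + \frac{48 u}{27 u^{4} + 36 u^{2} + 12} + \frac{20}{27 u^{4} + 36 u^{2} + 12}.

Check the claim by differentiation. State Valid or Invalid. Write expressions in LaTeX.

d/du[G] = \frac{- 15 u^{2} + 24 u + 10}{27 u^{4} + 36 u^{2} + 12}
d/du[G] - f(u) = \frac{15 u^{2} - 24 u - 10}{27 u^{4} + 36 u^{2} + 12} != 0.

Invalid: d/du[G] - f = \frac{15 u^{2} - 24 u - 10}{27 u^{4} + 36 u^{2} + 12}, which is not 0.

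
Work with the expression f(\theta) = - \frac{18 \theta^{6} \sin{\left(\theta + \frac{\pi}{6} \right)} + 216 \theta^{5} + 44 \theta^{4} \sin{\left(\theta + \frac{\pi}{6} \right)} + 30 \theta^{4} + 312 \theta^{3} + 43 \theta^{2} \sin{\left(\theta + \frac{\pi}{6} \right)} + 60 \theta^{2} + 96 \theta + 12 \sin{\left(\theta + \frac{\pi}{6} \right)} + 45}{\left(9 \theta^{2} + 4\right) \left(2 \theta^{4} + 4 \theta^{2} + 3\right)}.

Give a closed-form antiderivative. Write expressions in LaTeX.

An antiderivative is F(\theta) = - 3 \log{\left(\theta^{4} + 2 \theta^{2} + \frac{3}{2} \right)} + \cos{\left(\theta + \frac{\pi}{6} \right)} - \frac{5 \operatorname{atan}{\left(\frac{3 \theta}{2} \right)}}{2}.

For F(\theta) to be correct the identity F'(\theta) - f(\theta) = 0 must hold.
Check: d/d\theta[- 3 \log{\left(\theta^{4} + 2 \theta^{2} + \frac{3}{2} \right)} + \cos{\left(\theta + \frac{\pi}{6} \right)} - \frac{5 \operatorname{atan}{\left(\frac{3 \theta}{2} \right)}}{2}] = \frac{- 18 \theta^{6} \sin{\left(\theta + \frac{\pi}{6} \right)} - 216 \theta^{5} - 44 \theta^{4} \sin{\left(\theta + \frac{\pi}{6} \right)} - 30 \theta^{4} - 312 \theta^{3} - 43 \theta^{2} \sin{\left(\theta + \frac{\pi}{6} \right)} - 60 \theta^{2} - 96 \theta - 12 \sin{\left(\theta + \frac{\pi}{6} \right)} - 45}{18 \theta^{6} + 44 \theta^{4} + 43 \theta^{2} + 12}, which equals f(\theta).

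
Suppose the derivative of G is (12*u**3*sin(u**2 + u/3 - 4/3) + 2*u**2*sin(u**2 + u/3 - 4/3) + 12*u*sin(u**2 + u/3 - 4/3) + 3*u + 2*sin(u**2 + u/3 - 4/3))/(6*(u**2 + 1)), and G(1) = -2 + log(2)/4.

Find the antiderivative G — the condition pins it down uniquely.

A first test for any G(u): its u-derivative must equal the given G'(u).
A general antiderivative is log(u**2 + 1)/4 - cos(u**2 + u/3 - 4/3) + C.
The condition gives C = -2 + log(2)/4 - (-1 + log(2)/4) = -1.
So G(u) = (log(u**2 + 1) - 4*cos(u**2 + u/3 - 4/3) - 4)/4.
Check: d/du[(log(u**2 + 1) - 4*cos(u**2 + u/3 - 4/3) - 4)/4] = (12*u**3*sin(u**2 + u/3 - 4/3) + 2*u**2*sin(u**2 + u/3 - 4/3) + 12*u*sin(u**2 + u/3 - 4/3) + 3*u + 2*sin(u**2 + u/3 - 4/3))/(6*u**2 + 6), which equals G'(u).

G(u) = (log(u**2 + 1) - 4*cos(u**2 + u/3 - 4/3) - 4)/4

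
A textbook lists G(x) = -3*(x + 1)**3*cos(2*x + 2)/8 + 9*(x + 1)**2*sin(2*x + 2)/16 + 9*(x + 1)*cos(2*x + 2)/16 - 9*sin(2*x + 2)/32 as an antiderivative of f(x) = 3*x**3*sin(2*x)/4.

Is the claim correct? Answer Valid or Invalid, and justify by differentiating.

d/dx[G] = 3*x**3*sin(2*x + 2)/4 + 9*x**2*sin(2*x + 2)/4 + 9*x*sin(2*x + 2)/4 + 3*sin(2*x + 2)/4
d/dx[G] - f(x) = -3*x**3*sin(2*x)/4 + 3*x**3*sin(2*x + 2)/4 + 9*x**2*sin(2*x + 2)/4 + 9*x*sin(2*x + 2)/4 + 3*sin(2*x + 2)/4 != 0.

Invalid: d/dx[G] - f = -3*x**3*sin(2*x)/4 + 3*x**3*sin(2*x + 2)/4 + 9*x**2*sin(2*x + 2)/4 + 9*x*sin(2*x + 2)/4 + 3*sin(2*x + 2)/4, which is not 0.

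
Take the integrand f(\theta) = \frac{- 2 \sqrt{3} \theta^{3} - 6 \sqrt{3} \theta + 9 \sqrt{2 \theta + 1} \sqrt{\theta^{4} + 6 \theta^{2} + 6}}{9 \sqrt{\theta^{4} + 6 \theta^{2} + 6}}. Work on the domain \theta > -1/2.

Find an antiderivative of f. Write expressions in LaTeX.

An antiderivative F(\theta) passes only if d/d\theta[F] lands on f(\theta) exactly.
Check: d/d\theta[\frac{\left(2 \theta + 1\right)^{\frac{3}{2}}}{3} - \frac{\sqrt{\frac{\theta^{4}}{3} + 2 \theta^{2} + 2}}{3}] = \frac{- 2 \sqrt{3} \theta^{3} - 6 \sqrt{3} \theta + 9 \sqrt{2 \theta + 1} \sqrt{\theta^{4} + 6 \theta^{2} + 6}}{9 \sqrt{\theta^{4} + 6 \theta^{2} + 6}} = f(\theta).

An antiderivative is F(\theta) = \frac{\left(2 \theta + 1\right)^{\frac{3}{2}}}{3} - \frac{\sqrt{\frac{\theta^{4}}{3} + 2 \theta^{2} + 2}}{3}.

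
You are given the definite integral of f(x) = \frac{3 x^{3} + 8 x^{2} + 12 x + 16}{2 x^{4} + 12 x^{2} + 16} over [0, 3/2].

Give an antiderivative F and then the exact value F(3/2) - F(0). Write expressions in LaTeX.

Whatever form F(x) takes, F'(x) = f(x) is non-negotiable.
F(x) = \frac{3 \log{\left(3 x^{2} + 6 \right)}}{4} + 2 \operatorname{atan}{\left(\frac{x}{2} \right)} is an antiderivative of f.
Check: d/dx[\frac{3 \log{\left(3 x^{2} + 6 \right)}}{4} + 2 \operatorname{atan}{\left(\frac{x}{2} \right)}] = \frac{3 x^{3} + 8 x^{2} + 12 x + 16}{2 x^{4} + 12 x^{2} + 16} = f(x).
F(3/2) = 2 \operatorname{atan}{\left(\frac{3}{4} \right)} + \frac{3 \log{\left(\frac{51}{4} \right)}}{4}; F(0) = \frac{3 \log{\left(6 \right)}}{4}.
Integral = F(3/2) - F(0) = - \frac{3 \log{\left(6 \right)}}{4} + 2 \operatorname{atan}{\left(\frac{3}{4} \right)} + \frac{3 \log{\left(\frac{51}{4} \right)}}{4}.

Antiderivative: F(x) = \frac{3 \log{\left(3 x^{2} + 6 \right)}}{4} + 2 \operatorname{atan}{\left(\frac{x}{2} \right)}; value = - \frac{3 \log{\left(6 \right)}}{4} + 2 \operatorname{atan}{\left(\frac{3}{4} \right)} + \frac{3 \log{\left(\frac{51}{4} \right)}}{4}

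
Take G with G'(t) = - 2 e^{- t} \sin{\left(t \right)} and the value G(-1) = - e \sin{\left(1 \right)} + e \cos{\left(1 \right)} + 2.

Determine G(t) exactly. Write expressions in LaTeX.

G(t) = 2 + e^{- t} \sin{\left(t \right)} + e^{- t} \cos{\left(t \right)}

Whatever form G(t) takes, its d/dt must return the stated G'(t).
A general antiderivative is e^{- t} \sin{\left(t \right)} + e^{- t} \cos{\left(t \right)} + C.
The condition gives C = - e \sin{\left(1 \right)} + e \cos{\left(1 \right)} + 2 - (- e \sin{\left(1 \right)} + e \cos{\left(1 \right)}) = 2.
So G(t) = 2 + e^{- t} \sin{\left(t \right)} + e^{- t} \cos{\left(t \right)}.
Check: d/dt[2 + e^{- t} \sin{\left(t \right)} + e^{- t} \cos{\left(t \right)}] = - 2 e^{- t} \sin{\left(t \right)} = G'(t).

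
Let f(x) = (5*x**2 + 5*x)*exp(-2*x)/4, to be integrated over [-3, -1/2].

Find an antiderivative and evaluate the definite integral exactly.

f has the shape u'v + uv' for u = -5*x**2/8 - 5*x/4 - 5/8 and v = exp(-2*x) — it is the derivative of the product u*v.
F(x) = 5*(-x**2 - 2*x - 1)*exp(-2*x)/8 is an antiderivative of f.
Check: d/dx[5*(-x**2 - 2*x - 1)*exp(-2*x)/8] = (5*x**2 + 5*x)*exp(-2*x)/4 = f(x).
F(-1/2) = -5*exp(1)/32; F(-3) = -5*exp(6)/2.
Integral = F(-1/2) - F(-3) = -5*exp(1)/32 + 5*exp(6)/2.

Antiderivative: F(x) = 5*(-x**2 - 2*x - 1)*exp(-2*x)/8; value = -5*exp(1)/32 + 5*exp(6)/2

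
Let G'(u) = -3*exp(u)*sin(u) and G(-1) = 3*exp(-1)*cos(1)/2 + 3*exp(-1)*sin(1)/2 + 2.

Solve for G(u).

Recover the given G'(u) by differentiating a candidate G(u); any mismatch rules it out.
A general antiderivative is -3*exp(u)*sin(u)/2 + 3*exp(u)*cos(u)/2 + C.
The condition gives C = 3*exp(-1)*cos(1)/2 + 3*exp(-1)*sin(1)/2 + 2 - (3*exp(-1)*cos(1)/2 + 3*exp(-1)*sin(1)/2) = 2.
So G(u) = (-3*exp(u)*sin(u) + 3*exp(u)*cos(u) + 4)/2.
Check: d/du[(-3*exp(u)*sin(u) + 3*exp(u)*cos(u) + 4)/2] = -3*exp(u)*sin(u) = G'(u).

G(u) = (-3*exp(u)*sin(u) + 3*exp(u)*cos(u) + 4)/2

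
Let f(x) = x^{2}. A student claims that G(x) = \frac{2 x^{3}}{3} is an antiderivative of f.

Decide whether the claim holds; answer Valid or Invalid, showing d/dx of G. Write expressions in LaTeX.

d/dx[G] = 2 x^{2}
d/dx[G] - f(x) = x^{2} != 0.

Invalid: d/dx[G] - f = x^{2}, which is not 0.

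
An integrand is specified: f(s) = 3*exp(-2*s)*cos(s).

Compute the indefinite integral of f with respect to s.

F(s) = 3*exp(-2*s)*sin(s)/5 - 6*exp(-2*s)*cos(s)/5 + C

An antiderivative F(s) passes only if d/ds[F] lands on f(s) exactly.
Check: d/ds[3*exp(-2*s)*sin(s)/5 - 6*exp(-2*s)*cos(s)/5] = 3*exp(-2*s)*cos(s) = f(s).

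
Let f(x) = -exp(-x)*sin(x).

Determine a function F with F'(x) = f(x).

A first test for any F(x): its x-derivative must equal f(x) identically.
Check: d/dx[(sin(x) + cos(x))*exp(-x)/2] = -exp(-x)*sin(x) = f(x).

An antiderivative is F(x) = (sin(x) + cos(x))*exp(-x)/2.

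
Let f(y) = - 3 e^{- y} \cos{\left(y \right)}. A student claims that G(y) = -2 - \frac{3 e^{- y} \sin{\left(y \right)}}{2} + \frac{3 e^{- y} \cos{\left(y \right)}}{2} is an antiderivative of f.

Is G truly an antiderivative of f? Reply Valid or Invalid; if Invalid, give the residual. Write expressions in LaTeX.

Valid - the claim checks out under differentiation.

d/dy[G] = - 3 e^{- y} \cos{\left(y \right)}
This equals f(y) exactly, so the claim holds.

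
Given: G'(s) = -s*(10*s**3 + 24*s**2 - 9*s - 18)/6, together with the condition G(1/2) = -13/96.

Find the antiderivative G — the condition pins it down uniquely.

Check a candidate G(s) by differentiating: d/ds[G] must match the given G'(s).
A general antiderivative is -s**5/3 - s**4 + s**3/2 + 3*s**2/2 - 5/2 + C.
The condition gives C = -13/96 - (-205/96) = 2.
So G(s) = -(2*s**5 + 6*s**4 - 3*s**3 - 9*s**2 + 3)/6.
Check: d/ds[-(2*s**5 + 6*s**4 - 3*s**3 - 9*s**2 + 3)/6] = -5*s**4/3 - 4*s**3 + 3*s**2/2 + 3*s, which equals G'(s).

G(s) = -(2*s**5 + 6*s**4 - 3*s**3 - 9*s**2 + 3)/6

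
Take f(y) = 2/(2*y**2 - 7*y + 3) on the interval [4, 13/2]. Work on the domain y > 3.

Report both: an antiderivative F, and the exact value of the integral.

The denominator factors as (y - 3)*(2*y - 1); partial fractions split f into directly integrable pieces: -4/(5*(2*y - 1)) + 2/(5*(y - 3)).
F(y) = -2*(-log(y - 3) + log(y - 1/2))/5 is an antiderivative of f.
Check: d/dy[-2*(-log(y - 3) + log(y - 1/2))/5] = 2/(2*y**2 - 7*y + 3) = f(y).
F(13/2) = -2*log(6)/5 + 2*log(7/2)/5; F(4) = -2*log(7/2)/5.
Integral = F(13/2) - F(4) = -2*log(6)/5 + 4*log(7/2)/5.

Antiderivative: F(y) = -2*(-log(y - 3) + log(y - 1/2))/5; value = -2*log(6)/5 + 4*log(7/2)/5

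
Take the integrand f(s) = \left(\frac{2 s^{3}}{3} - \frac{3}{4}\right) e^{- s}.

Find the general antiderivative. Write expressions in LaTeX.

F(s) = \frac{\left(- 8 s^{3} - 24 s^{2} - 48 s - 39\right) e^{- s}}{12} + C

f has the shape u'v + uv' for u = - \frac{2 s^{3}}{3} - 2 s^{2} - 4 s - \frac{13}{4} and v = e^{- s} — it is the derivative of the product u*v.
Check: d/ds[\frac{\left(- 8 s^{3} - 24 s^{2} - 48 s - 39\right) e^{- s}}{12}] = \frac{\left(8 s^{3} - 9\right) e^{- s}}{12}, which equals f(s).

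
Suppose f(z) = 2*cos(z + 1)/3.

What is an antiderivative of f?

An antiderivative is F(z) = 2*sin(z + 1)/3.

Check any antiderivative F(z) by computing F'(z) and comparing it with f(z).
Check: d/dz[2*sin(z + 1)/3] = 2*cos(z + 1)/3 = f(z).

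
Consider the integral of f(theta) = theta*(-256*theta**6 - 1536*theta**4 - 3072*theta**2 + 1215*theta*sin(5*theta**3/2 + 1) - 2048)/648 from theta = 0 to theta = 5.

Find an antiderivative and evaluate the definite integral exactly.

Recover f(theta) by differentiating a candidate F(theta); any mismatch rules it out.
F(theta) = (-16*(-theta**2 - 2)**4 - 81*cos(5*theta**3/2 + 1))/324 is an antiderivative of f.
Check: d/dtheta[(-16*(-theta**2 - 2)**4 - 81*cos(5*theta**3/2 + 1))/324] = -32*theta**7/81 - 64*theta**5/27 - 128*theta**3/27 + 15*theta**2*sin(5*theta**3/2 + 1)/8 - 256*theta/81, which equals f(theta).
F(5) = -26244 - cos(627/2)/4; F(0) = -64/81 - cos(1)/4.
Integral = F(5) - F(0) = -2125700/81 - cos(627/2)/4 + cos(1)/4.

Antiderivative: F(theta) = (-16*(-theta**2 - 2)**4 - 81*cos(5*theta**3/2 + 1))/324; value = -2125700/81 - cos(627/2)/4 + cos(1)/4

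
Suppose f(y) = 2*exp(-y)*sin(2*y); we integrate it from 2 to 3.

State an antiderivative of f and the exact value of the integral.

Differentiate the proposed F(y) back; it has to land on f(y) exactly.
F(y) = 2*(-sin(2*y) - 2*cos(2*y))*exp(-y)/5 is an antiderivative of f.
Check: d/dy[2*(-sin(2*y) - 2*cos(2*y))*exp(-y)/5] = 2*exp(-y)*sin(2*y) = f(y).
F(3) = -4*exp(-3)*cos(6)/5 - 2*exp(-3)*sin(6)/5; F(2) = -2*exp(-2)*sin(4)/5 - 4*exp(-2)*cos(4)/5.
Integral = F(3) - F(2) = 4*exp(-2)*cos(4)/5 + 2*exp(-2)*sin(4)/5 - 4*exp(-3)*cos(6)/5 - 2*exp(-3)*sin(6)/5.

Antiderivative: F(y) = 2*(-sin(2*y) - 2*cos(2*y))*exp(-y)/5; value = 4*exp(-2)*cos(4)/5 + 2*exp(-2)*sin(4)/5 - 4*exp(-3)*cos(6)/5 - 2*exp(-3)*sin(6)/5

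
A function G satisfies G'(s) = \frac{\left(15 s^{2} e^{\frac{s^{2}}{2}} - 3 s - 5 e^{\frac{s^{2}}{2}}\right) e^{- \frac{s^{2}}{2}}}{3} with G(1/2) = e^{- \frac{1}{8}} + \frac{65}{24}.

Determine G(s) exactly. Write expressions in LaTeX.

G(s) = \frac{\left(5 s^{3} e^{\frac{s^{2}}{2}} - 5 s e^{\frac{s^{2}}{2}} + 10 e^{\frac{s^{2}}{2}} + 3\right) e^{- \frac{s^{2}}{2}}}{3}

A candidate passes only if d/ds[G] lands on the given G'(s) exactly.
A general antiderivative is \frac{5 s^{3}}{3} - \frac{5 s}{3} + \frac{4}{3} + e^{- \frac{s^{2}}{2}} + C.
The condition gives C = e^{- \frac{1}{8}} + \frac{65}{24} - (\frac{17}{24} + e^{- \frac{1}{8}}) = 2.
So G(s) = \frac{\left(5 s^{3} e^{\frac{s^{2}}{2}} - 5 s e^{\frac{s^{2}}{2}} + 10 e^{\frac{s^{2}}{2}} + 3\right) e^{- \frac{s^{2}}{2}}}{3}.
Check: d/ds[\frac{\left(5 s^{3} e^{\frac{s^{2}}{2}} - 5 s e^{\frac{s^{2}}{2}} + 10 e^{\frac{s^{2}}{2}} + 3\right) e^{- \frac{s^{2}}{2}}}{3}] = \frac{\left(15 s^{2} e^{\frac{s^{2}}{2}} - 3 s - 5 e^{\frac{s^{2}}{2}}\right) e^{- \frac{s^{2}}{2}}}{3} = G'(s).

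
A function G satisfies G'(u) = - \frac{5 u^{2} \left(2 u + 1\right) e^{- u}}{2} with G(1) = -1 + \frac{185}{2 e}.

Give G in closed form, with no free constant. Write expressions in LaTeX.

Recognize the product-rule pattern: G'(u) = v'r + vr' with v = 5 u^{3} + \frac{35 u^{2}}{2} + 35 u + 35, r = e^{- u}, so integration by parts undoes it.
A general antiderivative is \frac{\left(10 u^{3} + 35 u^{2} + 70 u + 70\right) e^{- u}}{2} + C.
The condition gives C = -1 + \frac{185}{2 e} - (\frac{185}{2 e}) = -1.
So G(u) = \frac{\left(10 u^{3} + 35 u^{2} + 70 u - 2 e^{u} + 70\right) e^{- u}}{2}.
Check: d/du[\frac{\left(10 u^{3} + 35 u^{2} + 70 u - 2 e^{u} + 70\right) e^{- u}}{2}] = \frac{\left(- 10 u^{3} - 5 u^{2}\right) e^{- u}}{2}, which equals G'(u).

G(u) = \frac{\left(10 u^{3} + 35 u^{2} + 70 u - 2 e^{u} + 70\right) e^{- u}}{2}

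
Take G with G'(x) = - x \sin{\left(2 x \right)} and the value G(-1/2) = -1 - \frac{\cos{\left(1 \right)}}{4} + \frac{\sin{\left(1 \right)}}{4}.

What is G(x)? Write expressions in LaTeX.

Whatever form G(x) takes, its d/dx must return the stated G'(x).
A general antiderivative is \frac{x \cos{\left(2 x \right)}}{2} - \frac{\sin{\left(2 x \right)}}{4} + C.
The condition gives C = -1 - \frac{\cos{\left(1 \right)}}{4} + \frac{\sin{\left(1 \right)}}{4} - (- \frac{\cos{\left(1 \right)}}{4} + \frac{\sin{\left(1 \right)}}{4}) = -1.
So G(x) = \frac{x \cos{\left(2 x \right)}}{2} - \frac{\sin{\left(2 x \right)}}{4} - 1.
Check: d/dx[\frac{x \cos{\left(2 x \right)}}{2} - \frac{\sin{\left(2 x \right)}}{4} - 1] = - x \sin{\left(2 x \right)} = G'(x).

G(x) = \frac{x \cos{\left(2 x \right)}}{2} - \frac{\sin{\left(2 x \right)}}{4} - 1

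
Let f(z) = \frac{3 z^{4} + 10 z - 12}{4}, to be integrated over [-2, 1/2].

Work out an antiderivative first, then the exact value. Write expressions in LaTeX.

For F(z) to be correct the identity F'(z) - f(z) = 0 must hold.
F(z) = \frac{3 z^{5}}{20} + \frac{5 z^{2}}{4} - 3 z is an antiderivative of f.
Check: d/dz[\frac{3 z^{5}}{20} + \frac{5 z^{2}}{4} - 3 z] = \frac{3 z^{4}}{4} + \frac{5 z}{2} - 3, which equals f(z).
F(1/2) = - \frac{757}{640}; F(-2) = \frac{31}{5}.
Integral = F(1/2) - F(-2) = - \frac{945}{128}.

Antiderivative: F(z) = \frac{3 z^{5}}{20} + \frac{5 z^{2}}{4} - 3 z; value = - \frac{945}{128}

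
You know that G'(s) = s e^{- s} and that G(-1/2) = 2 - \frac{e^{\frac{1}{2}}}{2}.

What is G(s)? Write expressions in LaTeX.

G'(s) has the shape u'v + uv' for u = - s - 1 and v = e^{- s} — it is the derivative of the product u*v.
A general antiderivative is \left(- s - 1\right) e^{- s} + C.
The condition gives C = 2 - \frac{e^{\frac{1}{2}}}{2} - (- \frac{e^{\frac{1}{2}}}{2}) = 2.
So G(s) = - s e^{- s} + 2 - e^{- s}.
Check: d/ds[- s e^{- s} + 2 - e^{- s}] = s e^{- s} = G'(s).

G(s) = - s e^{- s} + 2 - e^{- s}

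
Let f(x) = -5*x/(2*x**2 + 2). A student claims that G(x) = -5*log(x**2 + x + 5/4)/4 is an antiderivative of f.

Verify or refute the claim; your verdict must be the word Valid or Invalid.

d/dx[G] = (-10*x - 5)/(4*x**2 + 4*x + 5)
d/dx[G] - f(x) = (10*x**2 + 5*x - 10)/(8*x**4 + 8*x**3 + 18*x**2 + 8*x + 10) != 0.

Invalid: d/dx[G] - f = (10*x**2 + 5*x - 10)/(8*x**4 + 8*x**3 + 18*x**2 + 8*x + 10), which is not 0.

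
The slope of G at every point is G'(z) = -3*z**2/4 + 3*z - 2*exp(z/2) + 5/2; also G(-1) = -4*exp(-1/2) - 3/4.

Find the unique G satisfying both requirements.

Integrate term by term and add the pieces.
A general antiderivative is -z**3/4 + 3*z**2/2 + 5*z/2 - 4*exp(z/2) - 1 + C.
The condition gives C = -4*exp(-1/2) - 3/4 - (-4*exp(-1/2) - 7/4) = 1.
So G(z) = -(z**3 - 6*z**2 - 10*z + 16*exp(z/2))/4.
Check: d/dz[-(z**3 - 6*z**2 - 10*z + 16*exp(z/2))/4] = -3*z**2/4 + 3*z - 2*exp(z/2) + 5/2 = G'(z).

G(z) = -(z**3 - 6*z**2 - 10*z + 16*exp(z/2))/4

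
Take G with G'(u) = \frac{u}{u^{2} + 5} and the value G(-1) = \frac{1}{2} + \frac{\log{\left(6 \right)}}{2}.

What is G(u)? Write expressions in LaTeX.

G(u) = \frac{\log{\left(u^{2} + 5 \right)}}{2} + \frac{1}{2}

G'(u) matches the chain-rule pattern g'(h)*h' with inner function h(u) = u^{2} + 5; substituting w = h(u) collapses the integral.
A general antiderivative is \frac{\log{\left(u^{2} + 5 \right)}}{2} + C.
The condition gives C = \frac{1}{2} + \frac{\log{\left(6 \right)}}{2} - (\frac{\log{\left(6 \right)}}{2}) = \frac{1}{2}.
So G(u) = \frac{\log{\left(u^{2} + 5 \right)}}{2} + \frac{1}{2}.
Check: d/du[\frac{\log{\left(u^{2} + 5 \right)}}{2} + \frac{1}{2}] = \frac{u}{u^{2} + 5} = G'(u).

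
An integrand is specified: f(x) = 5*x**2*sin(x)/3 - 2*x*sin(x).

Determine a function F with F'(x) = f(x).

The integrand splits into summands that can be handled one at a time.
Check: d/dx[-(5*x**2*cos(x) - 10*x*sin(x) - 6*x*cos(x) + 6*sin(x) - 10*cos(x))/3] = 5*x**2*sin(x)/3 - 2*x*sin(x) = f(x).

An antiderivative is F(x) = -(5*x**2*cos(x) - 10*x*sin(x) - 6*x*cos(x) + 6*sin(x) - 10*cos(x))/3.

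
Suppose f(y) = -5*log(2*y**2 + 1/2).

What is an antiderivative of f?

Check any antiderivative F(y) by computing F'(y) and comparing it with f(y).
Check: d/dy[-5*y*log(2*y**2 + 1/2) + 10*y - 5*atan(2*y)] = -5*log(2*y**2 + 1/2) = f(y).

An antiderivative is F(y) = -5*y*log(2*y**2 + 1/2) + 10*y - 5*atan(2*y).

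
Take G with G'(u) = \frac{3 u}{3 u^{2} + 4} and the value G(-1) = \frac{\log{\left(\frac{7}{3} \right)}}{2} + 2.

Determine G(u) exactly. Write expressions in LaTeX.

The substitution w = u^{2} + \frac{4}{3} works: G'(u) is exactly (dG/dw)*(dw/du) for that inner function.
A general antiderivative is \frac{\log{\left(u^{2} + \frac{4}{3} \right)}}{2} + C.
The condition gives C = \frac{\log{\left(\frac{7}{3} \right)}}{2} + 2 - (\frac{\log{\left(\frac{7}{3} \right)}}{2}) = 2.
So G(u) = \frac{\log{\left(u^{2} + \frac{4}{3} \right)}}{2} + 2.
Check: d/du[\frac{\log{\left(u^{2} + \frac{4}{3} \right)}}{2} + 2] = \frac{3 u}{3 u^{2} + 4} = G'(u).

G(u) = \frac{\log{\left(u^{2} + \frac{4}{3} \right)}}{2} + 2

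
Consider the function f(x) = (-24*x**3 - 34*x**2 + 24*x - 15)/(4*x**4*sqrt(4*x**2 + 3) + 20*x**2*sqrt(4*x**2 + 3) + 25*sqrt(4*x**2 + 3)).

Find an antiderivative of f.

Any candidate F(x) must reproduce f(x) exactly when differentiated.
Check: d/dx[-(x - 3)*sqrt(4*x**2 + 3)/(2*x**2 + 5)] = (-24*x**3 - 34*x**2 + 24*x - 15)/(4*x**4*sqrt(4*x**2 + 3) + 20*x**2*sqrt(4*x**2 + 3) + 25*sqrt(4*x**2 + 3)) = f(x).

An antiderivative is F(x) = -(x - 3)*sqrt(4*x**2 + 3)/(2*x**2 + 5).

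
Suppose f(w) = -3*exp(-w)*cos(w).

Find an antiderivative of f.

Recover f(w) by differentiating a candidate F(w); any mismatch rules it out.
Check: d/dw[-3*exp(-w)*sin(w)/2 + 3*exp(-w)*cos(w)/2] = -3*exp(-w)*cos(w) = f(w).

An antiderivative is F(w) = -3*exp(-w)*sin(w)/2 + 3*exp(-w)*cos(w)/2.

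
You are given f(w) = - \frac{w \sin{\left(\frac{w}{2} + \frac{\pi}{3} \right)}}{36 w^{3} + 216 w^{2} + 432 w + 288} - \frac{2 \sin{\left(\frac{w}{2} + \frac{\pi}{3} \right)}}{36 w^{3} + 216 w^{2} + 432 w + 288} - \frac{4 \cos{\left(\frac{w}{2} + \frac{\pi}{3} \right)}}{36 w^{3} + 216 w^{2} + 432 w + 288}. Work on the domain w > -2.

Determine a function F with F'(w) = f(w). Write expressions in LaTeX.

Recognize the product-rule pattern: f = u'v + uv' with u = \frac{1}{2 \left(3 w + 6\right)^{2}}, v = \cos{\left(\frac{w}{2} + \frac{\pi}{3} \right)}, so integration by parts undoes it.
Check: d/dw[\frac{\cos{\left(\frac{w}{2} + \frac{\pi}{3} \right)}}{18 w^{2} + 72 w + 72}] = \frac{- w \sin{\left(\frac{w}{2} + \frac{\pi}{3} \right)} - 2 \sin{\left(\frac{w}{2} + \frac{\pi}{3} \right)} - 4 \cos{\left(\frac{w}{2} + \frac{\pi}{3} \right)}}{36 w^{3} + 216 w^{2} + 432 w + 288}, which equals f(w).

An antiderivative is F(w) = \frac{\cos{\left(\frac{w}{2} + \frac{\pi}{3} \right)}}{18 w^{2} + 72 w + 72}.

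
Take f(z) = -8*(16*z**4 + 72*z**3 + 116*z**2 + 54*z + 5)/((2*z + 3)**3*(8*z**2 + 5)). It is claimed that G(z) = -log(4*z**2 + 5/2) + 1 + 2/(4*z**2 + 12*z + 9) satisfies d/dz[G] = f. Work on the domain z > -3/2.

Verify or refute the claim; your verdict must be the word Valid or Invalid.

d/dz[G] = (-128*z**4 - 576*z**3 - 928*z**2 - 432*z - 40)/(64*z**5 + 288*z**4 + 472*z**3 + 396*z**2 + 270*z + 135)
This equals f(z) exactly, so the claim holds.

Valid - differentiating G returns exactly f.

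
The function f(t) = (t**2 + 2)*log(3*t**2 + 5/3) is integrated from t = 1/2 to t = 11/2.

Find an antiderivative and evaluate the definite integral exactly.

For F(t) to be correct the identity F'(t) - f(t) = 0 must hold.
F(t) = -2*t**3/9 - 98*t/27 + (t**3/3 + 2*t)*log(3*t**2 + 5/3) + 98*sqrt(5)*atan(3*sqrt(5)*t/5)/81 is an antiderivative of f.
Check: d/dt[-2*t**3/9 - 98*t/27 + (t**3/3 + 2*t)*log(3*t**2 + 5/3) + 98*sqrt(5)*atan(3*sqrt(5)*t/5)/81] = t**2*log(3*t**2 + 5/3) + 2*log(3*t**2 + 5/3), which equals f(t).
F(11/2) = -6149/108 + 98*sqrt(5)*atan(33*sqrt(5)/10)/81 + 1595*log(1109/12)/24; F(1/2) = -199/108 + 25*log(29/12)/24 + 98*sqrt(5)*atan(3*sqrt(5)/10)/81.
Integral = F(11/2) - F(1/2) = -2975/54 - 98*sqrt(5)*atan(3*sqrt(5)/10)/81 - 25*log(29/12)/24 + 98*sqrt(5)*atan(33*sqrt(5)/10)/81 + 1595*log(1109/12)/24.

Antiderivative: F(t) = -2*t**3/9 - 98*t/27 + (t**3/3 + 2*t)*log(3*t**2 + 5/3) + 98*sqrt(5)*atan(3*sqrt(5)*t/5)/81; value = -2975/54 - 98*sqrt(5)*atan(3*sqrt(5)/10)/81 - 25*log(29/12)/24 + 98*sqrt(5)*atan(33*sqrt(5)/10)/81 + 1595*log(1109/12)/24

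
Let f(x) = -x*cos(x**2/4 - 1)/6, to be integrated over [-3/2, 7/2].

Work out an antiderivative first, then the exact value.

The substitution u = x**2/4 - 1 works: f is exactly (dF/du)*(du/dx) for that inner function.
F(x) = -sin(x**2/4 - 1)/3 is an antiderivative of f.
Check: d/dx[-sin(x**2/4 - 1)/3] = -x*cos(x**2/4 - 1)/6 = f(x).
F(7/2) = -sin(33/16)/3; F(-3/2) = sin(7/16)/3.
Integral = F(7/2) - F(-3/2) = -sin(33/16)/3 - sin(7/16)/3.

Antiderivative: F(x) = -sin(x**2/4 - 1)/3; value = -sin(33/16)/3 - sin(7/16)/3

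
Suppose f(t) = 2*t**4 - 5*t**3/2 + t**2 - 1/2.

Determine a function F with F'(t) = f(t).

An antiderivative is F(t) = 2*t**5/5 - 5*t**4/8 + t**3/3 - t/2.

Integrate term by term and add the pieces.
Check: d/dt[2*t**5/5 - 5*t**4/8 + t**3/3 - t/2] = 2*t**4 - 5*t**3/2 + t**2 - 1/2 = f(t).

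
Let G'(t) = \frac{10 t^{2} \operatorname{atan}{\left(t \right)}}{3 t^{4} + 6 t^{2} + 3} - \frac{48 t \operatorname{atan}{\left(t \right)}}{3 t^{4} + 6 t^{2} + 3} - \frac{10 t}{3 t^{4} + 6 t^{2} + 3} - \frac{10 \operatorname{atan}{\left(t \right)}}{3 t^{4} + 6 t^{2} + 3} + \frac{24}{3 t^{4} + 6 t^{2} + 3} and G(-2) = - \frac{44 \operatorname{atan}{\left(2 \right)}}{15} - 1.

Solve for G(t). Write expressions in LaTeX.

G(t) = \frac{- 3 t^{2} + 2 \left(12 - 5 t\right) \operatorname{atan}{\left(t \right)} - 3}{3 \left(t^{2} + 1\right)}

The integrand splits into summands that can be handled one at a time.
A general antiderivative is \frac{3 \left(4 - \frac{5 t}{3}\right) \operatorname{atan}{\left(t \right)}}{\frac{3 t^{2}}{2} + \frac{3}{2}} + C.
The condition gives C = - \frac{44 \operatorname{atan}{\left(2 \right)}}{15} - 1 - (- \frac{44 \operatorname{atan}{\left(2 \right)}}{15}) = -1.
So G(t) = \frac{- 3 t^{2} + 2 \left(12 - 5 t\right) \operatorname{atan}{\left(t \right)} - 3}{3 \left(t^{2} + 1\right)}.
Check: d/dt[\frac{- 3 t^{2} + 2 \left(12 - 5 t\right) \operatorname{atan}{\left(t \right)} - 3}{3 \left(t^{2} + 1\right)}] = \frac{10 t^{2} \operatorname{atan}{\left(t \right)} - 48 t \operatorname{atan}{\left(t \right)} - 10 t - 10 \operatorname{atan}{\left(t \right)} + 24}{3 t^{4} + 6 t^{2} + 3}, which equals G'(t).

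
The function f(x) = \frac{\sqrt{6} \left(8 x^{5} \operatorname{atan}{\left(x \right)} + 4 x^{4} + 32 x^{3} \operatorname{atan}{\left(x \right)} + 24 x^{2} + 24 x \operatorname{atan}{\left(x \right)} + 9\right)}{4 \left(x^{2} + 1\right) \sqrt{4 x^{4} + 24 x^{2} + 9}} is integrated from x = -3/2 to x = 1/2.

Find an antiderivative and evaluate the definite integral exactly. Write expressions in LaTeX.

Antiderivative: F(x) = \frac{\sqrt{6} \sqrt{4 x^{4} + 24 x^{2} + 9} \operatorname{atan}{\left(x \right)}}{4}; value = \frac{\sqrt{366} \operatorname{atan}{\left(\frac{1}{2} \right)}}{8} + \frac{3 \sqrt{222} \operatorname{atan}{\left(\frac{3}{2} \right)}}{8}

f has the shape u'v + uv' for u = \frac{3 \sqrt{\frac{2 x^{4}}{3} + 4 x^{2} + \frac{3}{2}}}{2} and v = \operatorname{atan}{\left(x \right)} — it is the derivative of the product u*v.
F(x) = \frac{\sqrt{6} \sqrt{4 x^{4} + 24 x^{2} + 9} \operatorname{atan}{\left(x \right)}}{4} is an antiderivative of f.
Check: d/dx[\frac{\sqrt{6} \sqrt{4 x^{4} + 24 x^{2} + 9} \operatorname{atan}{\left(x \right)}}{4}] = \frac{8 \sqrt{6} x^{5} \operatorname{atan}{\left(x \right)} + 4 \sqrt{6} x^{4} + 32 \sqrt{6} x^{3} \operatorname{atan}{\left(x \right)} + 24 \sqrt{6} x^{2} + 24 \sqrt{6} x \operatorname{atan}{\left(x \right)} + 9 \sqrt{6}}{4 x^{2} \sqrt{4 x^{4} + 24 x^{2} + 9} + 4 \sqrt{4 x^{4} + 24 x^{2} + 9}}, which equals f(x).
F(1/2) = \frac{\sqrt{366} \operatorname{atan}{\left(\frac{1}{2} \right)}}{8}; F(-3/2) = - \frac{3 \sqrt{222} \operatorname{atan}{\left(\frac{3}{2} \right)}}{8}.
Integral = F(1/2) - F(-3/2) = \frac{\sqrt{366} \operatorname{atan}{\left(\frac{1}{2} \right)}}{8} + \frac{3 \sqrt{222} \operatorname{atan}{\left(\frac{3}{2} \right)}}{8}.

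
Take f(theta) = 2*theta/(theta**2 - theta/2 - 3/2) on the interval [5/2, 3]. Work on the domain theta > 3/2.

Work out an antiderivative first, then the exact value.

Antiderivative: F(theta) = 2*(3*log(theta - 3/2) + 2*log(theta + 1))/5; value = -4*log(7/2)/5 + 6*log(3/2)/5 + 4*log(4)/5

The denominator factors as (theta + 1)*(2*theta - 3); partial fractions split f into directly integrable pieces: 12/(5*(2*theta - 3)) + 4/(5*(theta + 1)).
F(theta) = 2*(3*log(theta - 3/2) + 2*log(theta + 1))/5 is an antiderivative of f.
Check: d/dtheta[2*(3*log(theta - 3/2) + 2*log(theta + 1))/5] = 4*theta/(2*theta**2 - theta - 3), which equals f(theta).
F(3) = 6*log(3/2)/5 + 4*log(4)/5; F(5/2) = 4*log(7/2)/5.
Integral = F(3) - F(5/2) = -4*log(7/2)/5 + 6*log(3/2)/5 + 4*log(4)/5.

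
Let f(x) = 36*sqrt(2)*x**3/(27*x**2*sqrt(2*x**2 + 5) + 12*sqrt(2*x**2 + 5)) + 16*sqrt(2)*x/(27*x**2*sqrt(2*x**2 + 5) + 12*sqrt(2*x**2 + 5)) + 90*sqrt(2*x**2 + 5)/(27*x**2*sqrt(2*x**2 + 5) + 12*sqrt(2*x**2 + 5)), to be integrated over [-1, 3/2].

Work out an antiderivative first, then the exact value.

Antiderivative: F(x) = (2*sqrt(2)*sqrt(2*x**2 + 5) + 15*atan(3*x/2))/3; value = -2*sqrt(14)/3 + 2*sqrt(19)/3 + 5*atan(3/2) + 5*atan(9/4)

The integrand splits into summands that can be handled one at a time.
F(x) = (2*sqrt(2)*sqrt(2*x**2 + 5) + 15*atan(3*x/2))/3 is an antiderivative of f.
Check: d/dx[(2*sqrt(2)*sqrt(2*x**2 + 5) + 15*atan(3*x/2))/3] = (36*sqrt(2)*x**3 + 16*sqrt(2)*x + 90*sqrt(2*x**2 + 5))/(27*x**2*sqrt(2*x**2 + 5) + 12*sqrt(2*x**2 + 5)), which equals f(x).
F(3/2) = 2*sqrt(19)/3 + 5*atan(9/4); F(-1) = -5*atan(3/2) + 2*sqrt(14)/3.
Integral = F(3/2) - F(-1) = -2*sqrt(14)/3 + 2*sqrt(19)/3 + 5*atan(3/2) + 5*atan(9/4).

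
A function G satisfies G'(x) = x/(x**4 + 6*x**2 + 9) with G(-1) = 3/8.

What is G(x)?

G'(x) matches the chain-rule pattern g'(h)*h' with inner function h(x) = x**2 + 3; substituting u = h(x) collapses the integral.
A general antiderivative is -1/(2*(x**2 + 3)) + C.
The condition gives C = 3/8 - (-1/8) = 1/2.
So G(x) = (x**2 + 2)/(2*x**2 + 6).
Check: d/dx[(x**2 + 2)/(2*x**2 + 6)] = x/(x**4 + 6*x**2 + 9) = G'(x).

G(x) = (x**2 + 2)/(2*x**2 + 6)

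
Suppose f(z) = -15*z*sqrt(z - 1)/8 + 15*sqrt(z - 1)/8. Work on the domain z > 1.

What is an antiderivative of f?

An antiderivative is F(z) = -3*(z - 1)**(5/2)/4.

The integrand splits into summands that can be handled one at a time.
Check: d/dz[-3*(z - 1)**(5/2)/4] = -15*z*sqrt(z - 1)/8 + 15*sqrt(z - 1)/8 = f(z).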